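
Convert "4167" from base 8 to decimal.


Input: "4167" in base 8
Positional expansion:
  Digit '4' (value 4) x 8^3 = 2048
  Digit '1' (value 1) x 8^2 = 64
  Digit '6' (value 6) x 8^1 = 48
  Digit '7' (value 7) x 8^0 = 7
Sum = 2167

2167


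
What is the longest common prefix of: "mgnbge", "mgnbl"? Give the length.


Words: mgnbge, mgnbl
  Position 0: all 'm' => match
  Position 1: all 'g' => match
  Position 2: all 'n' => match
  Position 3: all 'b' => match
  Position 4: ('g', 'l') => mismatch, stop
LCP = "mgnb" (length 4)

4


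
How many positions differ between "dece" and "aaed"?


Comparing "dece" and "aaed" position by position:
  Position 0: 'd' vs 'a' => DIFFER
  Position 1: 'e' vs 'a' => DIFFER
  Position 2: 'c' vs 'e' => DIFFER
  Position 3: 'e' vs 'd' => DIFFER
Positions that differ: 4

4


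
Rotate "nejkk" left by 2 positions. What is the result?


Input: "nejkk", rotate left by 2
First 2 characters: "ne"
Remaining characters: "jkk"
Concatenate remaining + first: "jkk" + "ne" = "jkkne"

jkkne


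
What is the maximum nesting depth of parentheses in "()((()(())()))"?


Input: "()((()(())()))"
Tracking depth:
  Position 0 '(': depth becomes 1
  Position 1 ')': depth becomes 0
  Position 2 '(': depth becomes 1
  Position 3 '(': depth becomes 2
  Position 4 '(': depth becomes 3
  Position 5 ')': depth becomes 2
  Position 6 '(': depth becomes 3
  Position 7 '(': depth becomes 4
  Position 8 ')': depth becomes 3
  Position 9 ')': depth becomes 2
  Position 10 '(': depth becomes 3
  Position 11 ')': depth becomes 2
  Position 12 ')': depth becomes 1
  Position 13 ')': depth becomes 0
Maximum depth reached: 4

4


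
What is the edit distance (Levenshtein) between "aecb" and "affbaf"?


Computing edit distance: "aecb" -> "affbaf"
DP table:
           a    f    f    b    a    f
      0    1    2    3    4    5    6
  a   1    0    1    2    3    4    5
  e   2    1    1    2    3    4    5
  c   3    2    2    2    3    4    5
  b   4    3    3    3    2    3    4
Edit distance = dp[4][6] = 4

4


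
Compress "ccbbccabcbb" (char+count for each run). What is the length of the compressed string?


Input: ccbbccabcbb
Runs:
  'c' x 2 => "c2"
  'b' x 2 => "b2"
  'c' x 2 => "c2"
  'a' x 1 => "a1"
  'b' x 1 => "b1"
  'c' x 1 => "c1"
  'b' x 2 => "b2"
Compressed: "c2b2c2a1b1c1b2"
Compressed length: 14

14


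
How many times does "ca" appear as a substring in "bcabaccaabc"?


Searching for "ca" in "bcabaccaabc"
Scanning each position:
  Position 0: "bc" => no
  Position 1: "ca" => MATCH
  Position 2: "ab" => no
  Position 3: "ba" => no
  Position 4: "ac" => no
  Position 5: "cc" => no
  Position 6: "ca" => MATCH
  Position 7: "aa" => no
  Position 8: "ab" => no
  Position 9: "bc" => no
Total occurrences: 2

2


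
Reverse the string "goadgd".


Input: goadgd
Reading characters right to left:
  Position 5: 'd'
  Position 4: 'g'
  Position 3: 'd'
  Position 2: 'a'
  Position 1: 'o'
  Position 0: 'g'
Reversed: dgdaog

dgdaog


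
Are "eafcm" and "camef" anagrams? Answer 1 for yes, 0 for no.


Strings: "eafcm", "camef"
Sorted first:  acefm
Sorted second: acefm
Sorted forms match => anagrams

1


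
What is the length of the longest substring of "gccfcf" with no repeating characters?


Input: "gccfcf"
Sliding window (track last position of each char):
  Position 0 ('g'): window [0,0] length 1 -- new best
  Position 1 ('c'): window [0,1] length 2 -- new best
  Position 2 ('c'): repeat (last at 1), move window start to 2
  Position 2 ('c'): window [2,2] length 1
  Position 3 ('f'): window [2,3] length 2
  Position 4 ('c'): repeat (last at 2), move window start to 3
  Position 4 ('c'): window [3,4] length 2
  Position 5 ('f'): repeat (last at 3), move window start to 4
  Position 5 ('f'): window [4,5] length 2
Longest substring with no repeats: "gc" with length 2

2


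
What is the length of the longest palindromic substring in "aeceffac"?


Input: "aeceffac"
Checking substrings for palindromes:
  [1:4] "ece" (len 3) => palindrome
  [4:6] "ff" (len 2) => palindrome
Longest palindromic substring: "ece" with length 3

3


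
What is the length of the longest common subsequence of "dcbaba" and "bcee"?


LCS of "dcbaba" and "bcee"
DP table:
           b    c    e    e
      0    0    0    0    0
  d   0    0    0    0    0
  c   0    0    1    1    1
  b   0    1    1    1    1
  a   0    1    1    1    1
  b   0    1    1    1    1
  a   0    1    1    1    1
LCS length = dp[6][4] = 1

1


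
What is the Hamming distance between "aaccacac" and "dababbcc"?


Comparing "aaccacac" and "dababbcc" position by position:
  Position 0: 'a' vs 'd' => differ
  Position 1: 'a' vs 'a' => same
  Position 2: 'c' vs 'b' => differ
  Position 3: 'c' vs 'a' => differ
  Position 4: 'a' vs 'b' => differ
  Position 5: 'c' vs 'b' => differ
  Position 6: 'a' vs 'c' => differ
  Position 7: 'c' vs 'c' => same
Total differences (Hamming distance): 6

6


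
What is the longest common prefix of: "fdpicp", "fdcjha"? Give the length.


Words: fdpicp, fdcjha
  Position 0: all 'f' => match
  Position 1: all 'd' => match
  Position 2: ('p', 'c') => mismatch, stop
LCP = "fd" (length 2)

2


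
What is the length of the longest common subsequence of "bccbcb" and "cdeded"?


LCS of "bccbcb" and "cdeded"
DP table:
           c    d    e    d    e    d
      0    0    0    0    0    0    0
  b   0    0    0    0    0    0    0
  c   0    1    1    1    1    1    1
  c   0    1    1    1    1    1    1
  b   0    1    1    1    1    1    1
  c   0    1    1    1    1    1    1
  b   0    1    1    1    1    1    1
LCS length = dp[6][6] = 1

1


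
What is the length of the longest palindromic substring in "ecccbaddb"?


Input: "ecccbaddb"
Checking substrings for palindromes:
  [1:4] "ccc" (len 3) => palindrome
  [1:3] "cc" (len 2) => palindrome
  [2:4] "cc" (len 2) => palindrome
  [6:8] "dd" (len 2) => palindrome
Longest palindromic substring: "ccc" with length 3

3


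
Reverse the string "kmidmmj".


Input: kmidmmj
Reading characters right to left:
  Position 6: 'j'
  Position 5: 'm'
  Position 4: 'm'
  Position 3: 'd'
  Position 2: 'i'
  Position 1: 'm'
  Position 0: 'k'
Reversed: jmmdimk

jmmdimk


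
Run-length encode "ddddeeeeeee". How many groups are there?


Input: ddddeeeeeee
Scanning for consecutive runs:
  Group 1: 'd' x 4 (positions 0-3)
  Group 2: 'e' x 7 (positions 4-10)
Total groups: 2

2


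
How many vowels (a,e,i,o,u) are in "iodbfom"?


Input: iodbfom
Checking each character:
  'i' at position 0: vowel (running total: 1)
  'o' at position 1: vowel (running total: 2)
  'd' at position 2: consonant
  'b' at position 3: consonant
  'f' at position 4: consonant
  'o' at position 5: vowel (running total: 3)
  'm' at position 6: consonant
Total vowels: 3

3


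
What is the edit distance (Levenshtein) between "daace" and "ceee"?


Computing edit distance: "daace" -> "ceee"
DP table:
           c    e    e    e
      0    1    2    3    4
  d   1    1    2    3    4
  a   2    2    2    3    4
  a   3    3    3    3    4
  c   4    3    4    4    4
  e   5    4    3    4    4
Edit distance = dp[5][4] = 4

4


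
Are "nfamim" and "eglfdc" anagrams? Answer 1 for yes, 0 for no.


Strings: "nfamim", "eglfdc"
Sorted first:  afimmn
Sorted second: cdefgl
Differ at position 0: 'a' vs 'c' => not anagrams

0


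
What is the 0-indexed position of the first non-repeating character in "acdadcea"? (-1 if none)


Input: acdadcea
Character frequencies:
  'a': 3
  'c': 2
  'd': 2
  'e': 1
Scanning left to right for freq == 1:
  Position 0 ('a'): freq=3, skip
  Position 1 ('c'): freq=2, skip
  Position 2 ('d'): freq=2, skip
  Position 3 ('a'): freq=3, skip
  Position 4 ('d'): freq=2, skip
  Position 5 ('c'): freq=2, skip
  Position 6 ('e'): unique! => answer = 6

6


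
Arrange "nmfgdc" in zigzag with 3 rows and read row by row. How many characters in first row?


Zigzag "nmfgdc" into 3 rows:
Placing characters:
  'n' => row 0
  'm' => row 1
  'f' => row 2
  'g' => row 1
  'd' => row 0
  'c' => row 1
Rows:
  Row 0: "nd"
  Row 1: "mgc"
  Row 2: "f"
First row length: 2

2


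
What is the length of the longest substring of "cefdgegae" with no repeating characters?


Input: "cefdgegae"
Sliding window (track last position of each char):
  Position 0 ('c'): window [0,0] length 1 -- new best
  Position 1 ('e'): window [0,1] length 2 -- new best
  Position 2 ('f'): window [0,2] length 3 -- new best
  Position 3 ('d'): window [0,3] length 4 -- new best
  Position 4 ('g'): window [0,4] length 5 -- new best
  Position 5 ('e'): repeat (last at 1), move window start to 2
  Position 5 ('e'): window [2,5] length 4
  Position 6 ('g'): repeat (last at 4), move window start to 5
  Position 6 ('g'): window [5,6] length 2
  Position 7 ('a'): window [5,7] length 3
  Position 8 ('e'): repeat (last at 5), move window start to 6
  Position 8 ('e'): window [6,8] length 3
Longest substring with no repeats: "cefdg" with length 5

5


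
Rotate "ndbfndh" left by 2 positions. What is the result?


Input: "ndbfndh", rotate left by 2
First 2 characters: "nd"
Remaining characters: "bfndh"
Concatenate remaining + first: "bfndh" + "nd" = "bfndhnd"

bfndhnd


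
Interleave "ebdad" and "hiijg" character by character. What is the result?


Interleaving "ebdad" and "hiijg":
  Position 0: 'e' from first, 'h' from second => "eh"
  Position 1: 'b' from first, 'i' from second => "bi"
  Position 2: 'd' from first, 'i' from second => "di"
  Position 3: 'a' from first, 'j' from second => "aj"
  Position 4: 'd' from first, 'g' from second => "dg"
Result: ehbidiajdg

ehbidiajdg


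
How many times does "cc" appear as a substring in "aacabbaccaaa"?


Searching for "cc" in "aacabbaccaaa"
Scanning each position:
  Position 0: "aa" => no
  Position 1: "ac" => no
  Position 2: "ca" => no
  Position 3: "ab" => no
  Position 4: "bb" => no
  Position 5: "ba" => no
  Position 6: "ac" => no
  Position 7: "cc" => MATCH
  Position 8: "ca" => no
  Position 9: "aa" => no
  Position 10: "aa" => no
Total occurrences: 1

1


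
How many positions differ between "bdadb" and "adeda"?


Comparing "bdadb" and "adeda" position by position:
  Position 0: 'b' vs 'a' => DIFFER
  Position 1: 'd' vs 'd' => same
  Position 2: 'a' vs 'e' => DIFFER
  Position 3: 'd' vs 'd' => same
  Position 4: 'b' vs 'a' => DIFFER
Positions that differ: 3

3


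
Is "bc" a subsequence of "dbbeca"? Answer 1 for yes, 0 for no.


Check if "bc" is a subsequence of "dbbeca"
Greedy scan:
  Position 0 ('d'): no match needed
  Position 1 ('b'): matches sub[0] = 'b'
  Position 2 ('b'): no match needed
  Position 3 ('e'): no match needed
  Position 4 ('c'): matches sub[1] = 'c'
  Position 5 ('a'): no match needed
All 2 characters matched => is a subsequence

1


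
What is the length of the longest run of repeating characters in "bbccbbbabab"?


Input: "bbccbbbabab"
Scanning for longest run:
  Position 1 ('b'): continues run of 'b', length=2
  Position 2 ('c'): new char, reset run to 1
  Position 3 ('c'): continues run of 'c', length=2
  Position 4 ('b'): new char, reset run to 1
  Position 5 ('b'): continues run of 'b', length=2
  Position 6 ('b'): continues run of 'b', length=3
  Position 7 ('a'): new char, reset run to 1
  Position 8 ('b'): new char, reset run to 1
  Position 9 ('a'): new char, reset run to 1
  Position 10 ('b'): new char, reset run to 1
Longest run: 'b' with length 3

3


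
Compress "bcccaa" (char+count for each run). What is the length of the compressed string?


Input: bcccaa
Runs:
  'b' x 1 => "b1"
  'c' x 3 => "c3"
  'a' x 2 => "a2"
Compressed: "b1c3a2"
Compressed length: 6

6


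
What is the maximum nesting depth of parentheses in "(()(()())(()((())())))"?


Input: "(()(()())(()((())())))"
Tracking depth:
  Position 0 '(': depth becomes 1
  Position 1 '(': depth becomes 2
  Position 2 ')': depth becomes 1
  Position 3 '(': depth becomes 2
  Position 4 '(': depth becomes 3
  Position 5 ')': depth becomes 2
  Position 6 '(': depth becomes 3
  Position 7 ')': depth becomes 2
  Position 8 ')': depth becomes 1
  Position 9 '(': depth becomes 2
  Position 10 '(': depth becomes 3
  Position 11 ')': depth becomes 2
  Position 12 '(': depth becomes 3
  Position 13 '(': depth becomes 4
  Position 14 '(': depth becomes 5
  Position 15 ')': depth becomes 4
  Position 16 ')': depth becomes 3
  Position 17 '(': depth becomes 4
  Position 18 ')': depth becomes 3
  Position 19 ')': depth becomes 2
  Position 20 ')': depth becomes 1
  Position 21 ')': depth becomes 0
Maximum depth reached: 5

5


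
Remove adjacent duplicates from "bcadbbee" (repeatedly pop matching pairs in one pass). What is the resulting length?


Input: bcadbbee
Stack-based adjacent duplicate removal:
  Read 'b': push. Stack: b
  Read 'c': push. Stack: bc
  Read 'a': push. Stack: bca
  Read 'd': push. Stack: bcad
  Read 'b': push. Stack: bcadb
  Read 'b': matches stack top 'b' => pop. Stack: bcad
  Read 'e': push. Stack: bcade
  Read 'e': matches stack top 'e' => pop. Stack: bcad
Final stack: "bcad" (length 4)

4


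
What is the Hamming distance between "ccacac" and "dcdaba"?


Comparing "ccacac" and "dcdaba" position by position:
  Position 0: 'c' vs 'd' => differ
  Position 1: 'c' vs 'c' => same
  Position 2: 'a' vs 'd' => differ
  Position 3: 'c' vs 'a' => differ
  Position 4: 'a' vs 'b' => differ
  Position 5: 'c' vs 'a' => differ
Total differences (Hamming distance): 5

5


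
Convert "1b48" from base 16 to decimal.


Input: "1b48" in base 16
Positional expansion:
  Digit '1' (value 1) x 16^3 = 4096
  Digit 'b' (value 11) x 16^2 = 2816
  Digit '4' (value 4) x 16^1 = 64
  Digit '8' (value 8) x 16^0 = 8
Sum = 6984

6984


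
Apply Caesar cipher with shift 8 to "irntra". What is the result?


Caesar cipher: shift "irntra" by 8
  'i' (pos 8) + 8 = pos 16 = 'q'
  'r' (pos 17) + 8 = pos 25 = 'z'
  'n' (pos 13) + 8 = pos 21 = 'v'
  't' (pos 19) + 8 = pos 1 = 'b'
  'r' (pos 17) + 8 = pos 25 = 'z'
  'a' (pos 0) + 8 = pos 8 = 'i'
Result: qzvbzi

qzvbzi


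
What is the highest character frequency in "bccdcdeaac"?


Input: bccdcdeaac
Character counts:
  'a': 2
  'b': 1
  'c': 4
  'd': 2
  'e': 1
Maximum frequency: 4

4


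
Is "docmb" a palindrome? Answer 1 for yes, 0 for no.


Input: docmb
Reversed: bmcod
  Compare pos 0 ('d') with pos 4 ('b'): MISMATCH
  Compare pos 1 ('o') with pos 3 ('m'): MISMATCH
Result: not a palindrome

0


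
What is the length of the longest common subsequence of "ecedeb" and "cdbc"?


LCS of "ecedeb" and "cdbc"
DP table:
           c    d    b    c
      0    0    0    0    0
  e   0    0    0    0    0
  c   0    1    1    1    1
  e   0    1    1    1    1
  d   0    1    2    2    2
  e   0    1    2    2    2
  b   0    1    2    3    3
LCS length = dp[6][4] = 3

3


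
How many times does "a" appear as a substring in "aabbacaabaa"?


Searching for "a" in "aabbacaabaa"
Scanning each position:
  Position 0: "a" => MATCH
  Position 1: "a" => MATCH
  Position 2: "b" => no
  Position 3: "b" => no
  Position 4: "a" => MATCH
  Position 5: "c" => no
  Position 6: "a" => MATCH
  Position 7: "a" => MATCH
  Position 8: "b" => no
  Position 9: "a" => MATCH
  Position 10: "a" => MATCH
Total occurrences: 7

7


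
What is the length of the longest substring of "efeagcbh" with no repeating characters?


Input: "efeagcbh"
Sliding window (track last position of each char):
  Position 0 ('e'): window [0,0] length 1 -- new best
  Position 1 ('f'): window [0,1] length 2 -- new best
  Position 2 ('e'): repeat (last at 0), move window start to 1
  Position 2 ('e'): window [1,2] length 2
  Position 3 ('a'): window [1,3] length 3 -- new best
  Position 4 ('g'): window [1,4] length 4 -- new best
  Position 5 ('c'): window [1,5] length 5 -- new best
  Position 6 ('b'): window [1,6] length 6 -- new best
  Position 7 ('h'): window [1,7] length 7 -- new best
Longest substring with no repeats: "feagcbh" with length 7

7


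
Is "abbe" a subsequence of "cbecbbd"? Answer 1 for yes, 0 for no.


Check if "abbe" is a subsequence of "cbecbbd"
Greedy scan:
  Position 0 ('c'): no match needed
  Position 1 ('b'): no match needed
  Position 2 ('e'): no match needed
  Position 3 ('c'): no match needed
  Position 4 ('b'): no match needed
  Position 5 ('b'): no match needed
  Position 6 ('d'): no match needed
Only matched 0/4 characters => not a subsequence

0


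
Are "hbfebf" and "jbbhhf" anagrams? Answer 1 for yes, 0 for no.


Strings: "hbfebf", "jbbhhf"
Sorted first:  bbeffh
Sorted second: bbfhhj
Differ at position 2: 'e' vs 'f' => not anagrams

0


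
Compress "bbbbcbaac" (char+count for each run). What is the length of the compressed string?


Input: bbbbcbaac
Runs:
  'b' x 4 => "b4"
  'c' x 1 => "c1"
  'b' x 1 => "b1"
  'a' x 2 => "a2"
  'c' x 1 => "c1"
Compressed: "b4c1b1a2c1"
Compressed length: 10

10


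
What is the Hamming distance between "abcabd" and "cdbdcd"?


Comparing "abcabd" and "cdbdcd" position by position:
  Position 0: 'a' vs 'c' => differ
  Position 1: 'b' vs 'd' => differ
  Position 2: 'c' vs 'b' => differ
  Position 3: 'a' vs 'd' => differ
  Position 4: 'b' vs 'c' => differ
  Position 5: 'd' vs 'd' => same
Total differences (Hamming distance): 5

5


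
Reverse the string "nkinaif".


Input: nkinaif
Reading characters right to left:
  Position 6: 'f'
  Position 5: 'i'
  Position 4: 'a'
  Position 3: 'n'
  Position 2: 'i'
  Position 1: 'k'
  Position 0: 'n'
Reversed: fianikn

fianikn


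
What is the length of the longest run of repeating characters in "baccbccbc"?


Input: "baccbccbc"
Scanning for longest run:
  Position 1 ('a'): new char, reset run to 1
  Position 2 ('c'): new char, reset run to 1
  Position 3 ('c'): continues run of 'c', length=2
  Position 4 ('b'): new char, reset run to 1
  Position 5 ('c'): new char, reset run to 1
  Position 6 ('c'): continues run of 'c', length=2
  Position 7 ('b'): new char, reset run to 1
  Position 8 ('c'): new char, reset run to 1
Longest run: 'c' with length 2

2


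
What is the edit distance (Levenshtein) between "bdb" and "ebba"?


Computing edit distance: "bdb" -> "ebba"
DP table:
           e    b    b    a
      0    1    2    3    4
  b   1    1    1    2    3
  d   2    2    2    2    3
  b   3    3    2    2    3
Edit distance = dp[3][4] = 3

3


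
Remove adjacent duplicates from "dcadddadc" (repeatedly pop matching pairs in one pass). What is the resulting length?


Input: dcadddadc
Stack-based adjacent duplicate removal:
  Read 'd': push. Stack: d
  Read 'c': push. Stack: dc
  Read 'a': push. Stack: dca
  Read 'd': push. Stack: dcad
  Read 'd': matches stack top 'd' => pop. Stack: dca
  Read 'd': push. Stack: dcad
  Read 'a': push. Stack: dcada
  Read 'd': push. Stack: dcadad
  Read 'c': push. Stack: dcadadc
Final stack: "dcadadc" (length 7)

7


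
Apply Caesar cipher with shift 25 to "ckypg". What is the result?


Caesar cipher: shift "ckypg" by 25
  'c' (pos 2) + 25 = pos 1 = 'b'
  'k' (pos 10) + 25 = pos 9 = 'j'
  'y' (pos 24) + 25 = pos 23 = 'x'
  'p' (pos 15) + 25 = pos 14 = 'o'
  'g' (pos 6) + 25 = pos 5 = 'f'
Result: bjxof

bjxof


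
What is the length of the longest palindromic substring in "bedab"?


Input: "bedab"
Checking substrings for palindromes:
  No multi-char palindromic substrings found
Longest palindromic substring: "b" with length 1

1


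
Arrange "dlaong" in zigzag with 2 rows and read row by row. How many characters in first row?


Zigzag "dlaong" into 2 rows:
Placing characters:
  'd' => row 0
  'l' => row 1
  'a' => row 0
  'o' => row 1
  'n' => row 0
  'g' => row 1
Rows:
  Row 0: "dan"
  Row 1: "log"
First row length: 3

3


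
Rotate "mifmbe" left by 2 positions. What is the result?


Input: "mifmbe", rotate left by 2
First 2 characters: "mi"
Remaining characters: "fmbe"
Concatenate remaining + first: "fmbe" + "mi" = "fmbemi"

fmbemi


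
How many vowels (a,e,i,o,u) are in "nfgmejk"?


Input: nfgmejk
Checking each character:
  'n' at position 0: consonant
  'f' at position 1: consonant
  'g' at position 2: consonant
  'm' at position 3: consonant
  'e' at position 4: vowel (running total: 1)
  'j' at position 5: consonant
  'k' at position 6: consonant
Total vowels: 1

1


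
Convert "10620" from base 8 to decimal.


Input: "10620" in base 8
Positional expansion:
  Digit '1' (value 1) x 8^4 = 4096
  Digit '0' (value 0) x 8^3 = 0
  Digit '6' (value 6) x 8^2 = 384
  Digit '2' (value 2) x 8^1 = 16
  Digit '0' (value 0) x 8^0 = 0
Sum = 4496

4496


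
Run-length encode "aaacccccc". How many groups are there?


Input: aaacccccc
Scanning for consecutive runs:
  Group 1: 'a' x 3 (positions 0-2)
  Group 2: 'c' x 6 (positions 3-8)
Total groups: 2

2


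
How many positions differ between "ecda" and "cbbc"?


Comparing "ecda" and "cbbc" position by position:
  Position 0: 'e' vs 'c' => DIFFER
  Position 1: 'c' vs 'b' => DIFFER
  Position 2: 'd' vs 'b' => DIFFER
  Position 3: 'a' vs 'c' => DIFFER
Positions that differ: 4

4


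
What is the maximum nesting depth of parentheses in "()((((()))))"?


Input: "()((((()))))"
Tracking depth:
  Position 0 '(': depth becomes 1
  Position 1 ')': depth becomes 0
  Position 2 '(': depth becomes 1
  Position 3 '(': depth becomes 2
  Position 4 '(': depth becomes 3
  Position 5 '(': depth becomes 4
  Position 6 '(': depth becomes 5
  Position 7 ')': depth becomes 4
  Position 8 ')': depth becomes 3
  Position 9 ')': depth becomes 2
  Position 10 ')': depth becomes 1
  Position 11 ')': depth becomes 0
Maximum depth reached: 5

5


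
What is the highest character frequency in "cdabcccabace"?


Input: cdabcccabace
Character counts:
  'a': 3
  'b': 2
  'c': 5
  'd': 1
  'e': 1
Maximum frequency: 5

5


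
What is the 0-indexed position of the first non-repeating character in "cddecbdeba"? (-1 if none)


Input: cddecbdeba
Character frequencies:
  'a': 1
  'b': 2
  'c': 2
  'd': 3
  'e': 2
Scanning left to right for freq == 1:
  Position 0 ('c'): freq=2, skip
  Position 1 ('d'): freq=3, skip
  Position 2 ('d'): freq=3, skip
  Position 3 ('e'): freq=2, skip
  Position 4 ('c'): freq=2, skip
  Position 5 ('b'): freq=2, skip
  Position 6 ('d'): freq=3, skip
  Position 7 ('e'): freq=2, skip
  Position 8 ('b'): freq=2, skip
  Position 9 ('a'): unique! => answer = 9

9


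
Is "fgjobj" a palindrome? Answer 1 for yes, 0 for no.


Input: fgjobj
Reversed: jbojgf
  Compare pos 0 ('f') with pos 5 ('j'): MISMATCH
  Compare pos 1 ('g') with pos 4 ('b'): MISMATCH
  Compare pos 2 ('j') with pos 3 ('o'): MISMATCH
Result: not a palindrome

0


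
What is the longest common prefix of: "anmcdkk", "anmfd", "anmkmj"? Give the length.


Words: anmcdkk, anmfd, anmkmj
  Position 0: all 'a' => match
  Position 1: all 'n' => match
  Position 2: all 'm' => match
  Position 3: ('c', 'f', 'k') => mismatch, stop
LCP = "anm" (length 3)

3


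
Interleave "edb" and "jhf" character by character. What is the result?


Interleaving "edb" and "jhf":
  Position 0: 'e' from first, 'j' from second => "ej"
  Position 1: 'd' from first, 'h' from second => "dh"
  Position 2: 'b' from first, 'f' from second => "bf"
Result: ejdhbf

ejdhbf


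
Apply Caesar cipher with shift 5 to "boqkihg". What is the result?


Caesar cipher: shift "boqkihg" by 5
  'b' (pos 1) + 5 = pos 6 = 'g'
  'o' (pos 14) + 5 = pos 19 = 't'
  'q' (pos 16) + 5 = pos 21 = 'v'
  'k' (pos 10) + 5 = pos 15 = 'p'
  'i' (pos 8) + 5 = pos 13 = 'n'
  'h' (pos 7) + 5 = pos 12 = 'm'
  'g' (pos 6) + 5 = pos 11 = 'l'
Result: gtvpnml

gtvpnml


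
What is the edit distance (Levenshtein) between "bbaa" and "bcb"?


Computing edit distance: "bbaa" -> "bcb"
DP table:
           b    c    b
      0    1    2    3
  b   1    0    1    2
  b   2    1    1    1
  a   3    2    2    2
  a   4    3    3    3
Edit distance = dp[4][3] = 3

3


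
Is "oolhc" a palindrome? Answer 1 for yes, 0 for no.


Input: oolhc
Reversed: chloo
  Compare pos 0 ('o') with pos 4 ('c'): MISMATCH
  Compare pos 1 ('o') with pos 3 ('h'): MISMATCH
Result: not a palindrome

0


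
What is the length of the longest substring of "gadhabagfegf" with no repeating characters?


Input: "gadhabagfegf"
Sliding window (track last position of each char):
  Position 0 ('g'): window [0,0] length 1 -- new best
  Position 1 ('a'): window [0,1] length 2 -- new best
  Position 2 ('d'): window [0,2] length 3 -- new best
  Position 3 ('h'): window [0,3] length 4 -- new best
  Position 4 ('a'): repeat (last at 1), move window start to 2
  Position 4 ('a'): window [2,4] length 3
  Position 5 ('b'): window [2,5] length 4
  Position 6 ('a'): repeat (last at 4), move window start to 5
  Position 6 ('a'): window [5,6] length 2
  Position 7 ('g'): window [5,7] length 3
  Position 8 ('f'): window [5,8] length 4
  Position 9 ('e'): window [5,9] length 5 -- new best
  Position 10 ('g'): repeat (last at 7), move window start to 8
  Position 10 ('g'): window [8,10] length 3
  Position 11 ('f'): repeat (last at 8), move window start to 9
  Position 11 ('f'): window [9,11] length 3
Longest substring with no repeats: "bagfe" with length 5

5


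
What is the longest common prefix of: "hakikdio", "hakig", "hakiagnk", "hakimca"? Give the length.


Words: hakikdio, hakig, hakiagnk, hakimca
  Position 0: all 'h' => match
  Position 1: all 'a' => match
  Position 2: all 'k' => match
  Position 3: all 'i' => match
  Position 4: ('k', 'g', 'a', 'm') => mismatch, stop
LCP = "haki" (length 4)

4


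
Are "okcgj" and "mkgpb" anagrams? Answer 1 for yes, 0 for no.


Strings: "okcgj", "mkgpb"
Sorted first:  cgjko
Sorted second: bgkmp
Differ at position 0: 'c' vs 'b' => not anagrams

0


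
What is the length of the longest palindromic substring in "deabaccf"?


Input: "deabaccf"
Checking substrings for palindromes:
  [2:5] "aba" (len 3) => palindrome
  [5:7] "cc" (len 2) => palindrome
Longest palindromic substring: "aba" with length 3

3


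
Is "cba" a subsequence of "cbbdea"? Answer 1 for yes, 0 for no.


Check if "cba" is a subsequence of "cbbdea"
Greedy scan:
  Position 0 ('c'): matches sub[0] = 'c'
  Position 1 ('b'): matches sub[1] = 'b'
  Position 2 ('b'): no match needed
  Position 3 ('d'): no match needed
  Position 4 ('e'): no match needed
  Position 5 ('a'): matches sub[2] = 'a'
All 3 characters matched => is a subsequence

1


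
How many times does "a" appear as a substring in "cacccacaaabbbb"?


Searching for "a" in "cacccacaaabbbb"
Scanning each position:
  Position 0: "c" => no
  Position 1: "a" => MATCH
  Position 2: "c" => no
  Position 3: "c" => no
  Position 4: "c" => no
  Position 5: "a" => MATCH
  Position 6: "c" => no
  Position 7: "a" => MATCH
  Position 8: "a" => MATCH
  Position 9: "a" => MATCH
  Position 10: "b" => no
  Position 11: "b" => no
  Position 12: "b" => no
  Position 13: "b" => no
Total occurrences: 5

5


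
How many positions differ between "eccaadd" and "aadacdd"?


Comparing "eccaadd" and "aadacdd" position by position:
  Position 0: 'e' vs 'a' => DIFFER
  Position 1: 'c' vs 'a' => DIFFER
  Position 2: 'c' vs 'd' => DIFFER
  Position 3: 'a' vs 'a' => same
  Position 4: 'a' vs 'c' => DIFFER
  Position 5: 'd' vs 'd' => same
  Position 6: 'd' vs 'd' => same
Positions that differ: 4

4


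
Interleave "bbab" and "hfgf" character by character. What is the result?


Interleaving "bbab" and "hfgf":
  Position 0: 'b' from first, 'h' from second => "bh"
  Position 1: 'b' from first, 'f' from second => "bf"
  Position 2: 'a' from first, 'g' from second => "ag"
  Position 3: 'b' from first, 'f' from second => "bf"
Result: bhbfagbf

bhbfagbf


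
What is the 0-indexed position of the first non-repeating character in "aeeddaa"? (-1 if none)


Input: aeeddaa
Character frequencies:
  'a': 3
  'd': 2
  'e': 2
Scanning left to right for freq == 1:
  Position 0 ('a'): freq=3, skip
  Position 1 ('e'): freq=2, skip
  Position 2 ('e'): freq=2, skip
  Position 3 ('d'): freq=2, skip
  Position 4 ('d'): freq=2, skip
  Position 5 ('a'): freq=3, skip
  Position 6 ('a'): freq=3, skip
  No unique character found => answer = -1

-1


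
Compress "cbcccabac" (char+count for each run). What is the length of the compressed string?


Input: cbcccabac
Runs:
  'c' x 1 => "c1"
  'b' x 1 => "b1"
  'c' x 3 => "c3"
  'a' x 1 => "a1"
  'b' x 1 => "b1"
  'a' x 1 => "a1"
  'c' x 1 => "c1"
Compressed: "c1b1c3a1b1a1c1"
Compressed length: 14

14


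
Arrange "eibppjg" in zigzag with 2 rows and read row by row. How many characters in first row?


Zigzag "eibppjg" into 2 rows:
Placing characters:
  'e' => row 0
  'i' => row 1
  'b' => row 0
  'p' => row 1
  'p' => row 0
  'j' => row 1
  'g' => row 0
Rows:
  Row 0: "ebpg"
  Row 1: "ipj"
First row length: 4

4


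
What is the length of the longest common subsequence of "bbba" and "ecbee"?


LCS of "bbba" and "ecbee"
DP table:
           e    c    b    e    e
      0    0    0    0    0    0
  b   0    0    0    1    1    1
  b   0    0    0    1    1    1
  b   0    0    0    1    1    1
  a   0    0    0    1    1    1
LCS length = dp[4][5] = 1

1


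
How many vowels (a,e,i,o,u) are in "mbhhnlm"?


Input: mbhhnlm
Checking each character:
  'm' at position 0: consonant
  'b' at position 1: consonant
  'h' at position 2: consonant
  'h' at position 3: consonant
  'n' at position 4: consonant
  'l' at position 5: consonant
  'm' at position 6: consonant
Total vowels: 0

0


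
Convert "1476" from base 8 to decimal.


Input: "1476" in base 8
Positional expansion:
  Digit '1' (value 1) x 8^3 = 512
  Digit '4' (value 4) x 8^2 = 256
  Digit '7' (value 7) x 8^1 = 56
  Digit '6' (value 6) x 8^0 = 6
Sum = 830

830


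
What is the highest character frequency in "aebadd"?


Input: aebadd
Character counts:
  'a': 2
  'b': 1
  'd': 2
  'e': 1
Maximum frequency: 2

2


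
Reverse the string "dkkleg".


Input: dkkleg
Reading characters right to left:
  Position 5: 'g'
  Position 4: 'e'
  Position 3: 'l'
  Position 2: 'k'
  Position 1: 'k'
  Position 0: 'd'
Reversed: gelkkd

gelkkd


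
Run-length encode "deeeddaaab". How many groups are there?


Input: deeeddaaab
Scanning for consecutive runs:
  Group 1: 'd' x 1 (positions 0-0)
  Group 2: 'e' x 3 (positions 1-3)
  Group 3: 'd' x 2 (positions 4-5)
  Group 4: 'a' x 3 (positions 6-8)
  Group 5: 'b' x 1 (positions 9-9)
Total groups: 5

5


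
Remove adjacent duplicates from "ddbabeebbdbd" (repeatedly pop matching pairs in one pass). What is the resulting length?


Input: ddbabeebbdbd
Stack-based adjacent duplicate removal:
  Read 'd': push. Stack: d
  Read 'd': matches stack top 'd' => pop. Stack: (empty)
  Read 'b': push. Stack: b
  Read 'a': push. Stack: ba
  Read 'b': push. Stack: bab
  Read 'e': push. Stack: babe
  Read 'e': matches stack top 'e' => pop. Stack: bab
  Read 'b': matches stack top 'b' => pop. Stack: ba
  Read 'b': push. Stack: bab
  Read 'd': push. Stack: babd
  Read 'b': push. Stack: babdb
  Read 'd': push. Stack: babdbd
Final stack: "babdbd" (length 6)

6


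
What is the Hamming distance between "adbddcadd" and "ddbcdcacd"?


Comparing "adbddcadd" and "ddbcdcacd" position by position:
  Position 0: 'a' vs 'd' => differ
  Position 1: 'd' vs 'd' => same
  Position 2: 'b' vs 'b' => same
  Position 3: 'd' vs 'c' => differ
  Position 4: 'd' vs 'd' => same
  Position 5: 'c' vs 'c' => same
  Position 6: 'a' vs 'a' => same
  Position 7: 'd' vs 'c' => differ
  Position 8: 'd' vs 'd' => same
Total differences (Hamming distance): 3

3


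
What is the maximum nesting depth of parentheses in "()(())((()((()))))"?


Input: "()(())((()((()))))"
Tracking depth:
  Position 0 '(': depth becomes 1
  Position 1 ')': depth becomes 0
  Position 2 '(': depth becomes 1
  Position 3 '(': depth becomes 2
  Position 4 ')': depth becomes 1
  Position 5 ')': depth becomes 0
  Position 6 '(': depth becomes 1
  Position 7 '(': depth becomes 2
  Position 8 '(': depth becomes 3
  Position 9 ')': depth becomes 2
  Position 10 '(': depth becomes 3
  Position 11 '(': depth becomes 4
  Position 12 '(': depth becomes 5
  Position 13 ')': depth becomes 4
  Position 14 ')': depth becomes 3
  Position 15 ')': depth becomes 2
  Position 16 ')': depth becomes 1
  Position 17 ')': depth becomes 0
Maximum depth reached: 5

5


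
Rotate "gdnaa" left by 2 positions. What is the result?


Input: "gdnaa", rotate left by 2
First 2 characters: "gd"
Remaining characters: "naa"
Concatenate remaining + first: "naa" + "gd" = "naagd"

naagd


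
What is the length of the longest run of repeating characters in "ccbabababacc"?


Input: "ccbabababacc"
Scanning for longest run:
  Position 1 ('c'): continues run of 'c', length=2
  Position 2 ('b'): new char, reset run to 1
  Position 3 ('a'): new char, reset run to 1
  Position 4 ('b'): new char, reset run to 1
  Position 5 ('a'): new char, reset run to 1
  Position 6 ('b'): new char, reset run to 1
  Position 7 ('a'): new char, reset run to 1
  Position 8 ('b'): new char, reset run to 1
  Position 9 ('a'): new char, reset run to 1
  Position 10 ('c'): new char, reset run to 1
  Position 11 ('c'): continues run of 'c', length=2
Longest run: 'c' with length 2

2


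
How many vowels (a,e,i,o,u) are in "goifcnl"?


Input: goifcnl
Checking each character:
  'g' at position 0: consonant
  'o' at position 1: vowel (running total: 1)
  'i' at position 2: vowel (running total: 2)
  'f' at position 3: consonant
  'c' at position 4: consonant
  'n' at position 5: consonant
  'l' at position 6: consonant
Total vowels: 2

2


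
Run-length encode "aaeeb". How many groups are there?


Input: aaeeb
Scanning for consecutive runs:
  Group 1: 'a' x 2 (positions 0-1)
  Group 2: 'e' x 2 (positions 2-3)
  Group 3: 'b' x 1 (positions 4-4)
Total groups: 3

3


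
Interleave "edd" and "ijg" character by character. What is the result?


Interleaving "edd" and "ijg":
  Position 0: 'e' from first, 'i' from second => "ei"
  Position 1: 'd' from first, 'j' from second => "dj"
  Position 2: 'd' from first, 'g' from second => "dg"
Result: eidjdg

eidjdg


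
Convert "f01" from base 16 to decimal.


Input: "f01" in base 16
Positional expansion:
  Digit 'f' (value 15) x 16^2 = 3840
  Digit '0' (value 0) x 16^1 = 0
  Digit '1' (value 1) x 16^0 = 1
Sum = 3841

3841


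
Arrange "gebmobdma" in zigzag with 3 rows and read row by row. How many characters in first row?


Zigzag "gebmobdma" into 3 rows:
Placing characters:
  'g' => row 0
  'e' => row 1
  'b' => row 2
  'm' => row 1
  'o' => row 0
  'b' => row 1
  'd' => row 2
  'm' => row 1
  'a' => row 0
Rows:
  Row 0: "goa"
  Row 1: "embm"
  Row 2: "bd"
First row length: 3

3


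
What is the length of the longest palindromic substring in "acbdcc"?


Input: "acbdcc"
Checking substrings for palindromes:
  [4:6] "cc" (len 2) => palindrome
Longest palindromic substring: "cc" with length 2

2


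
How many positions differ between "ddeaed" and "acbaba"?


Comparing "ddeaed" and "acbaba" position by position:
  Position 0: 'd' vs 'a' => DIFFER
  Position 1: 'd' vs 'c' => DIFFER
  Position 2: 'e' vs 'b' => DIFFER
  Position 3: 'a' vs 'a' => same
  Position 4: 'e' vs 'b' => DIFFER
  Position 5: 'd' vs 'a' => DIFFER
Positions that differ: 5

5


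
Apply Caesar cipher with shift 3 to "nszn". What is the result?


Caesar cipher: shift "nszn" by 3
  'n' (pos 13) + 3 = pos 16 = 'q'
  's' (pos 18) + 3 = pos 21 = 'v'
  'z' (pos 25) + 3 = pos 2 = 'c'
  'n' (pos 13) + 3 = pos 16 = 'q'
Result: qvcq

qvcq


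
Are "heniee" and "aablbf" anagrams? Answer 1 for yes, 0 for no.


Strings: "heniee", "aablbf"
Sorted first:  eeehin
Sorted second: aabbfl
Differ at position 0: 'e' vs 'a' => not anagrams

0


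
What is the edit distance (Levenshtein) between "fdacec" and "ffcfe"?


Computing edit distance: "fdacec" -> "ffcfe"
DP table:
           f    f    c    f    e
      0    1    2    3    4    5
  f   1    0    1    2    3    4
  d   2    1    1    2    3    4
  a   3    2    2    2    3    4
  c   4    3    3    2    3    4
  e   5    4    4    3    3    3
  c   6    5    5    4    4    4
Edit distance = dp[6][5] = 4

4


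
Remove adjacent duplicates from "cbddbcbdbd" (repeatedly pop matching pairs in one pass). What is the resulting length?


Input: cbddbcbdbd
Stack-based adjacent duplicate removal:
  Read 'c': push. Stack: c
  Read 'b': push. Stack: cb
  Read 'd': push. Stack: cbd
  Read 'd': matches stack top 'd' => pop. Stack: cb
  Read 'b': matches stack top 'b' => pop. Stack: c
  Read 'c': matches stack top 'c' => pop. Stack: (empty)
  Read 'b': push. Stack: b
  Read 'd': push. Stack: bd
  Read 'b': push. Stack: bdb
  Read 'd': push. Stack: bdbd
Final stack: "bdbd" (length 4)

4


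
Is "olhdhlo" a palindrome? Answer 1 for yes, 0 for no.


Input: olhdhlo
Reversed: olhdhlo
  Compare pos 0 ('o') with pos 6 ('o'): match
  Compare pos 1 ('l') with pos 5 ('l'): match
  Compare pos 2 ('h') with pos 4 ('h'): match
Result: palindrome

1


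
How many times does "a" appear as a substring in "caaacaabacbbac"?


Searching for "a" in "caaacaabacbbac"
Scanning each position:
  Position 0: "c" => no
  Position 1: "a" => MATCH
  Position 2: "a" => MATCH
  Position 3: "a" => MATCH
  Position 4: "c" => no
  Position 5: "a" => MATCH
  Position 6: "a" => MATCH
  Position 7: "b" => no
  Position 8: "a" => MATCH
  Position 9: "c" => no
  Position 10: "b" => no
  Position 11: "b" => no
  Position 12: "a" => MATCH
  Position 13: "c" => no
Total occurrences: 7

7


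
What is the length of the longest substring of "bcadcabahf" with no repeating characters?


Input: "bcadcabahf"
Sliding window (track last position of each char):
  Position 0 ('b'): window [0,0] length 1 -- new best
  Position 1 ('c'): window [0,1] length 2 -- new best
  Position 2 ('a'): window [0,2] length 3 -- new best
  Position 3 ('d'): window [0,3] length 4 -- new best
  Position 4 ('c'): repeat (last at 1), move window start to 2
  Position 4 ('c'): window [2,4] length 3
  Position 5 ('a'): repeat (last at 2), move window start to 3
  Position 5 ('a'): window [3,5] length 3
  Position 6 ('b'): window [3,6] length 4
  Position 7 ('a'): repeat (last at 5), move window start to 6
  Position 7 ('a'): window [6,7] length 2
  Position 8 ('h'): window [6,8] length 3
  Position 9 ('f'): window [6,9] length 4
Longest substring with no repeats: "bcad" with length 4

4


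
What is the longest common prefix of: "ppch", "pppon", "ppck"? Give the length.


Words: ppch, pppon, ppck
  Position 0: all 'p' => match
  Position 1: all 'p' => match
  Position 2: ('c', 'p', 'c') => mismatch, stop
LCP = "pp" (length 2)

2


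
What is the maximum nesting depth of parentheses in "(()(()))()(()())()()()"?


Input: "(()(()))()(()())()()()"
Tracking depth:
  Position 0 '(': depth becomes 1
  Position 1 '(': depth becomes 2
  Position 2 ')': depth becomes 1
  Position 3 '(': depth becomes 2
  Position 4 '(': depth becomes 3
  Position 5 ')': depth becomes 2
  Position 6 ')': depth becomes 1
  Position 7 ')': depth becomes 0
  Position 8 '(': depth becomes 1
  Position 9 ')': depth becomes 0
  Position 10 '(': depth becomes 1
  Position 11 '(': depth becomes 2
  Position 12 ')': depth becomes 1
  Position 13 '(': depth becomes 2
  Position 14 ')': depth becomes 1
  Position 15 ')': depth becomes 0
  Position 16 '(': depth becomes 1
  Position 17 ')': depth becomes 0
  Position 18 '(': depth becomes 1
  Position 19 ')': depth becomes 0
  Position 20 '(': depth becomes 1
  Position 21 ')': depth becomes 0
Maximum depth reached: 3

3


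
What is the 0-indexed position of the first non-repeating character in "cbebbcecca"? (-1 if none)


Input: cbebbcecca
Character frequencies:
  'a': 1
  'b': 3
  'c': 4
  'e': 2
Scanning left to right for freq == 1:
  Position 0 ('c'): freq=4, skip
  Position 1 ('b'): freq=3, skip
  Position 2 ('e'): freq=2, skip
  Position 3 ('b'): freq=3, skip
  Position 4 ('b'): freq=3, skip
  Position 5 ('c'): freq=4, skip
  Position 6 ('e'): freq=2, skip
  Position 7 ('c'): freq=4, skip
  Position 8 ('c'): freq=4, skip
  Position 9 ('a'): unique! => answer = 9

9
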